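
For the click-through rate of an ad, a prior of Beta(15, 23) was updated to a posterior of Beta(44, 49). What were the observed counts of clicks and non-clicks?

29 clicks and 26 non-clicks

Under Beta–binomial conjugacy the posterior parameters are (α+s, β+f).
So s = 44 − 15 = 29 and f = 49 − 23 = 26.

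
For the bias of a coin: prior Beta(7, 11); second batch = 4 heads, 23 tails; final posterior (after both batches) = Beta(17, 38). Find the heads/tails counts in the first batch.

6 heads and 4 tails

Because Beta–binomial updating is additive in the counts, the combined data contributed (α_post−α_prior, β_post−β_prior) successes and failures.
Total across both batches: 17−7=10 heads, 38−11=27 tails.
Subtract the second batch: 10−4=6 heads and 27−23=4 tails.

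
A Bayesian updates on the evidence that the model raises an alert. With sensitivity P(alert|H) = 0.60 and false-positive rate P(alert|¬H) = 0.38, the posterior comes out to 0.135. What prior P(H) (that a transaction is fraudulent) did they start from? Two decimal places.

P(H) = 0.09

Bayes' rule in odds form gives O(H|E) = O(H)·[P(E|H)/P(E|¬H)], hence O(H) = O(H|E)/LR.
Posterior odds = 0.135/(1−0.135) = 0.1561. LR = 0.60/0.38 = 1.5789.
Prior odds = 0.1561/1.5789 = 0.0989, so P(H) = 0.0989/(1+0.0989) ≈ 0.09.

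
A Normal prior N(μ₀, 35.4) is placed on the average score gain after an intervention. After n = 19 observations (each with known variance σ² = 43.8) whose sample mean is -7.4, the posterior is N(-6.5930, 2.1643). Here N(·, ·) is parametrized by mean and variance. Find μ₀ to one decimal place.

μ₀ = 5.8

With known observation variance, the Normal–Normal posterior has precision τ_n = τ₀ + n/σ² and mean μ_n = (τ₀μ₀ + (n/σ²)x̄)/τ_n.
Here τ₀ = 1/35.4 = 0.028249 and τ_data = 19/43.8 = 0.433790, so τ_n = 0.462039.
Rearranging for μ₀: μ₀ = (μ_n·τ_n − τ_data·x̄)/τ₀ = (-6.5930·0.462039 − 0.433790·-7.4) / 0.028249 = 0.163823/0.028249 ≈ 5.8.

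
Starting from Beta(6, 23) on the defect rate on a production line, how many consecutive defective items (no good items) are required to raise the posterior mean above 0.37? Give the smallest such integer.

After k defective items and 0 good items the posterior is Beta(6+k, 23), with mean (6+k)/(6+23+k).
Set (6+k)/(29+k) > 0.37 and solve: k > (0.37·29 − 6)/(1 − 0.37) = 7.508.
The smallest integer exceeding 7.508 is 8, and checking k=8: (14)/(37) = 0.3784 > 0.37.

k = 8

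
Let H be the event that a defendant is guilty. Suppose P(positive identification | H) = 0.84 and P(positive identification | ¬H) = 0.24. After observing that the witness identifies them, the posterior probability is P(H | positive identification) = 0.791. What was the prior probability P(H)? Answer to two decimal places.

Bayes' rule in odds form gives O(H|E) = O(H)·[P(E|H)/P(E|¬H)], hence O(H) = O(H|E)/LR.
Posterior odds = 0.791/(1−0.791) = 3.7847. LR = 0.84/0.24 = 3.5000.
Prior odds = 3.7847/3.5000 = 1.0813, so P(H) = 1.0813/(1+1.0813) ≈ 0.52.

P(H) = 0.52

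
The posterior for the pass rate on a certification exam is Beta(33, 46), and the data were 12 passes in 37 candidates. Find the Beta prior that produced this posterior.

Beta(21, 21)

Under Beta–binomial conjugacy the posterior parameters are (a+s, b+f).
Subtract the data counts: 33−12=21, 46−25=21.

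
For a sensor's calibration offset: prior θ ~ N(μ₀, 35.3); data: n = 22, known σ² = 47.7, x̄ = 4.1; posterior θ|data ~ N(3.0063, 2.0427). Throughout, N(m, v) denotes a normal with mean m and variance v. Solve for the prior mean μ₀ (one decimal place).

μ₀ = -14.8

The posterior mean is a precision-weighted average: μ_n = (τ₀μ₀ + τ_data·x̄)/(τ₀+τ_data), with τ₀=1/σ₀² and τ_data=n/σ².
Here τ₀ = 1/35.3 = 0.028329 and τ_data = 22/47.7 = 0.461216, so τ_n = 0.489545.
Rearranging for μ₀: μ₀ = (μ_n·τ_n − τ_data·x̄)/τ₀ = (3.0063·0.489545 − 0.461216·4.1) / 0.028329 = -0.419266/0.028329 ≈ -14.8.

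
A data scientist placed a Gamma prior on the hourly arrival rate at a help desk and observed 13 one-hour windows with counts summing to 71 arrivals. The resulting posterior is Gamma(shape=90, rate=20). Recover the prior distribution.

Gamma(shape=19, rate=7)

Gamma–Poisson conjugacy: posterior shape = α + Σxᵢ, posterior rate = β + n.
So α = 90 − 71 = 19 and β = 20 − 13 = 7.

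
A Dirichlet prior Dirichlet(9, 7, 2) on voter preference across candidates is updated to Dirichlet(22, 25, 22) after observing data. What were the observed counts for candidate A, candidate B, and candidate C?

counts (13, 18, 20)

For a Dirichlet(α) prior with multinomial counts c, the posterior is Dirichlet(α + c) componentwise.
Counts are posterior − prior componentwise: 22−9=13, 25−7=18, 22−2=20.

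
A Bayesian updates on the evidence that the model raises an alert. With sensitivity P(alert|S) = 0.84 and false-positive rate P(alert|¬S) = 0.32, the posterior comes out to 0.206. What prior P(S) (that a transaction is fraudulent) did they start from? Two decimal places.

In odds form, posterior odds = prior odds × likelihood ratio, so prior odds = posterior odds ÷ LR.
Posterior odds = 0.206/(1−0.206) = 0.2594. LR = 0.84/0.32 = 2.6250.
Prior odds = 0.2594/2.6250 = 0.0988, so P(S) = 0.0988/(1+0.0988) ≈ 0.09.

P(S) = 0.09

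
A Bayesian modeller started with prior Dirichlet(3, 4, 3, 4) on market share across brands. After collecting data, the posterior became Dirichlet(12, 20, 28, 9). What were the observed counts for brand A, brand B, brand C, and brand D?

For a Dirichlet(α) prior with multinomial counts c, the posterior is Dirichlet(α + c) componentwise.
Counts are posterior − prior componentwise: 12−3=9, 20−4=16, 28−3=25, 9−4=5.

counts (9, 16, 25, 5)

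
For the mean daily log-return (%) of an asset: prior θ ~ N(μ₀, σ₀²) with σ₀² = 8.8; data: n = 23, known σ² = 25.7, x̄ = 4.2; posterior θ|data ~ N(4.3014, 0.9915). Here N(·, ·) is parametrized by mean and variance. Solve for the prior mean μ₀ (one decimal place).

With known observation variance, the Normal–Normal posterior has precision τ_n = τ₀ + n/σ² and mean μ_n = (τ₀μ₀ + (n/σ²)x̄)/τ_n.
Here τ₀ = 1/8.8 = 0.113636 and τ_data = 23/25.7 = 0.894942, so τ_n = 1.008578.
Rearranging for μ₀: μ₀ = (μ_n·τ_n − τ_data·x̄)/τ₀ = (4.3014·1.008578 − 0.894942·4.2) / 0.113636 = 0.579541/0.113636 ≈ 5.1.

μ₀ = 5.1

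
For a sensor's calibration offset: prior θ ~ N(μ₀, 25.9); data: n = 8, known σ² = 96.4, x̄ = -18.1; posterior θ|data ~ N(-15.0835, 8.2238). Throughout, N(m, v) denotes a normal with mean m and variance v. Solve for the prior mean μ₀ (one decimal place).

μ₀ = -8.6

The posterior mean is a precision-weighted average: μ_n = (τ₀μ₀ + τ_data·x̄)/(τ₀+τ_data), with τ₀=1/σ₀² and τ_data=n/σ².
Here τ₀ = 1/25.9 = 0.038610 and τ_data = 8/96.4 = 0.082988, so τ_n = 0.121598.
Rearranging for μ₀: μ₀ = (μ_n·τ_n − τ_data·x̄)/τ₀ = (-15.0835·0.121598 − 0.082988·-18.1) / 0.038610 = -0.332041/0.038610 ≈ -8.6.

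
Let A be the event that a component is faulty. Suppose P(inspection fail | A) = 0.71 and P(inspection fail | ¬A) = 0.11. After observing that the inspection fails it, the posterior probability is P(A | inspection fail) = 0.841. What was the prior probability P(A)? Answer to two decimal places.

P(A) = 0.45

In odds form, posterior odds = prior odds × likelihood ratio, so prior odds = posterior odds ÷ LR.
Posterior odds = 0.841/(1−0.841) = 5.2893. LR = 0.71/0.11 = 6.4545.
Prior odds = 5.2893/6.4545 = 0.8195, so P(A) = 0.8195/(1+0.8195) ≈ 0.45.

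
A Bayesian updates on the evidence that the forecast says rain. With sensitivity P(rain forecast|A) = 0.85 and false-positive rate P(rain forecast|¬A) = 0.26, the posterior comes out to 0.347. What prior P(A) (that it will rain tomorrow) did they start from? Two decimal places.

P(A) = 0.14

Bayes' rule in odds form gives O(A|E) = O(A)·[P(E|A)/P(E|¬A)], hence O(A) = O(A|E)/LR.
Posterior odds = 0.347/(1−0.347) = 0.5314. LR = 0.85/0.26 = 3.2692.
Prior odds = 0.5314/3.2692 = 0.1625, so P(A) = 0.1625/(1+0.1625) ≈ 0.14.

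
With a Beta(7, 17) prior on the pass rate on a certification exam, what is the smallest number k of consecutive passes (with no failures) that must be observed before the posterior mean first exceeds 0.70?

After k passes and 0 failures the posterior is Beta(7+k, 17), with mean (7+k)/(7+17+k).
Set (7+k)/(24+k) > 0.70 and solve: k > (0.70·24 − 7)/(1 − 0.70) = 32.667.
The smallest integer exceeding 32.667 is 33.

k = 33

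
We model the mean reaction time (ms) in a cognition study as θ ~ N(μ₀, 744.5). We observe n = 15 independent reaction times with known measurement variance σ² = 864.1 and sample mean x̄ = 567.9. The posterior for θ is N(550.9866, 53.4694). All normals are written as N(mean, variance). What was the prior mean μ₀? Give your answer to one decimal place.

μ₀ = 332.4

With known observation variance, the Normal–Normal posterior has precision τ_n = τ₀ + n/σ² and mean μ_n = (τ₀μ₀ + (n/σ²)x̄)/τ_n.
Here τ₀ = 1/744.5 = 0.001343 and τ_data = 15/864.1 = 0.017359, so τ_n = 0.018702.
Rearranging for μ₀: μ₀ = (μ_n·τ_n − τ_data·x̄)/τ₀ = (550.9866·0.018702 − 0.017359·567.9) / 0.001343 = 0.446375/0.001343 ≈ 332.4.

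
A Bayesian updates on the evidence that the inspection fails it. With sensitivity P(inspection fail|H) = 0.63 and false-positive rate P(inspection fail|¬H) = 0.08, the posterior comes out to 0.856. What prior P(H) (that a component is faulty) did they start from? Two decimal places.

P(H) = 0.43

Bayes' rule in odds form gives O(H|E) = O(H)·[P(E|H)/P(E|¬H)], hence O(H) = O(H|E)/LR.
Posterior odds = 0.856/(1−0.856) = 5.9444. LR = 0.63/0.08 = 7.8750.
Prior odds = 5.9444/7.8750 = 0.7548, so P(H) = 0.7548/(1+0.7548) ≈ 0.43.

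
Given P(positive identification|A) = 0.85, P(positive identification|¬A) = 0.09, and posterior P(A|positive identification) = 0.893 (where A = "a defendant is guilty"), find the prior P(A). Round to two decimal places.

Bayes' rule in odds form gives O(A|E) = O(A)·[P(E|A)/P(E|¬A)], hence O(A) = O(A|E)/LR.
Posterior odds = 0.893/(1−0.893) = 8.3458. LR = 0.85/0.09 = 9.4444.
Prior odds = 8.3458/9.4444 = 0.8837, so P(A) = 0.8837/(1+0.8837) ≈ 0.47.

P(A) = 0.47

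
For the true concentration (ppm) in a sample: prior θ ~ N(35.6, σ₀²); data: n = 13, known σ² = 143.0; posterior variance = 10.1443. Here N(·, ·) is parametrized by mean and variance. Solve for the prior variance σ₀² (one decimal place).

σ₀² = 130.4

For the Normal–Normal model with known σ², precisions add: τ_n = τ₀ + n/σ².
So 1/σ₀² = 1/10.1443 − 13/143.0 = 0.098578 − 0.090909 = 0.007669.
Hence σ₀² = 1/0.007669 ≈ 130.4.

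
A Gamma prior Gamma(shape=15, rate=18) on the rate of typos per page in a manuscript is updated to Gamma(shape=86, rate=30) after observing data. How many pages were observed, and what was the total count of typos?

n = 12 pages with total 71 typos

A Gamma(α, β) prior (rate parametrization) on a Poisson rate with n observations summing to S gives posterior Gamma(α+S, β+n).
Matching: Σxᵢ = 86 − 15 = 71 and n = 30 − 18 = 12.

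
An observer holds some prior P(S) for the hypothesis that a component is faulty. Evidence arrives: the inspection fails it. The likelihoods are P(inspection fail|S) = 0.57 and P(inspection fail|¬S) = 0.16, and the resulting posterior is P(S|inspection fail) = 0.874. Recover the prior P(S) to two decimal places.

P(S) = 0.66

Bayes' rule in odds form gives O(S|E) = O(S)·[P(E|S)/P(E|¬S)], hence O(S) = O(S|E)/LR.
Posterior odds = 0.874/(1−0.874) = 6.9365. LR = 0.57/0.16 = 3.5625.
Prior odds = 6.9365/3.5625 = 1.9471, so P(S) = 1.9471/(1+1.9471) ≈ 0.66.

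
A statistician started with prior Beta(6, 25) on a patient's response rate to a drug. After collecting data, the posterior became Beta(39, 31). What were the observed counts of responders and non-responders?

A Beta(α, β) prior with s successes and f failures in binomial data gives a Beta(α+s, β+f) posterior.
So s = 39 − 6 = 33 and f = 31 − 25 = 6.

33 responders and 6 non-responders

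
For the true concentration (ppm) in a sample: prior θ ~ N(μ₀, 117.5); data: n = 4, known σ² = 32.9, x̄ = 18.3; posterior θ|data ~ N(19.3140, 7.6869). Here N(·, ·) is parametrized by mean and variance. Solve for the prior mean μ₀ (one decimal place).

μ₀ = 33.8

The posterior mean is a precision-weighted average: μ_n = (τ₀μ₀ + τ_data·x̄)/(τ₀+τ_data), with τ₀=1/σ₀² and τ_data=n/σ².
Here τ₀ = 1/117.5 = 0.008511 and τ_data = 4/32.9 = 0.121581, so τ_n = 0.130092.
Rearranging for μ₀: μ₀ = (μ_n·τ_n − τ_data·x̄)/τ₀ = (19.3140·0.130092 − 0.121581·18.3) / 0.008511 = 0.287665/0.008511 ≈ 33.8.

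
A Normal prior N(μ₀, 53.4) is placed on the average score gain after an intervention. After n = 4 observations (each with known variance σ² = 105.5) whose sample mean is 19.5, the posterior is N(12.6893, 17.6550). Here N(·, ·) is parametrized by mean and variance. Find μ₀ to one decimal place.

μ₀ = -1.1

The posterior mean is a precision-weighted average: μ_n = (τ₀μ₀ + τ_data·x̄)/(τ₀+τ_data), with τ₀=1/σ₀² and τ_data=n/σ².
Here τ₀ = 1/53.4 = 0.018727 and τ_data = 4/105.5 = 0.037915, so τ_n = 0.056642.
Rearranging for μ₀: μ₀ = (μ_n·τ_n − τ_data·x̄)/τ₀ = (12.6893·0.056642 − 0.037915·19.5) / 0.018727 = -0.020595/0.018727 ≈ -1.1.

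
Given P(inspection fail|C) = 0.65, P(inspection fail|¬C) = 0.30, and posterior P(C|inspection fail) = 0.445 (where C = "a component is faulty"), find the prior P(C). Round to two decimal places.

Bayes' rule in odds form gives O(C|E) = O(C)·[P(E|C)/P(E|¬C)], hence O(C) = O(C|E)/LR.
Posterior odds = 0.445/(1−0.445) = 0.8018. LR = 0.65/0.30 = 2.1667.
Prior odds = 0.8018/2.1667 = 0.3701, so P(C) = 0.3701/(1+0.3701) ≈ 0.27.

P(C) = 0.27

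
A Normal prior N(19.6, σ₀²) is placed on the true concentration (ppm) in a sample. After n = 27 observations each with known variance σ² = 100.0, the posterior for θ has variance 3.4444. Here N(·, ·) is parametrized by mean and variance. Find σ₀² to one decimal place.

σ₀² = 49.2

Posterior precision equals prior precision plus data precision: 1/σ_n² = 1/σ₀² + n/σ².
So 1/σ₀² = 1/3.4444 − 27/100.0 = 0.290326 − 0.270000 = 0.020326.
Hence σ₀² = 1/0.020326 ≈ 49.2.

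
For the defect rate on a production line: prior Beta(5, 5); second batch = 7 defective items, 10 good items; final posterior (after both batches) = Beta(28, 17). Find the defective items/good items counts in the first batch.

16 defective items and 2 good items

Because Beta–binomial updating is additive in the counts, the combined data contributed (α_post−α_prior, β_post−β_prior) successes and failures.
Total across both batches: 28−5=23 defective items, 17−5=12 good items.
Subtract the second batch: 23−7=16 defective items and 12−10=2 good items.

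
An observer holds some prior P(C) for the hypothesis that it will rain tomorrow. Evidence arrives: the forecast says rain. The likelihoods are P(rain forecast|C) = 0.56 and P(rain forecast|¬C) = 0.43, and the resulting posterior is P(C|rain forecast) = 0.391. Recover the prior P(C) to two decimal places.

P(C) = 0.33

Bayes' rule in odds form gives O(C|E) = O(C)·[P(E|C)/P(E|¬C)], hence O(C) = O(C|E)/LR.
Posterior odds = 0.391/(1−0.391) = 0.6420. LR = 0.56/0.43 = 1.3023.
Prior odds = 0.6420/1.3023 = 0.4930, so P(C) = 0.4930/(1+0.4930) ≈ 0.33.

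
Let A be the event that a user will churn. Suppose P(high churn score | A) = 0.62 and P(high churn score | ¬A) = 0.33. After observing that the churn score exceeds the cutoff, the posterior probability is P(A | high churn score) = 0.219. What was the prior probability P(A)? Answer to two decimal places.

P(A) = 0.13

In odds form, posterior odds = prior odds × likelihood ratio, so prior odds = posterior odds ÷ LR.
Posterior odds = 0.219/(1−0.219) = 0.2804. LR = 0.62/0.33 = 1.8788.
Prior odds = 0.2804/1.8788 = 0.1492, so P(A) = 0.1492/(1+0.1492) ≈ 0.13.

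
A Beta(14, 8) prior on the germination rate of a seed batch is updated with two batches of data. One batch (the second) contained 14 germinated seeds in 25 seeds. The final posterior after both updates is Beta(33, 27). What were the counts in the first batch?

5 germinated seeds and 8 non-germinating seeds

Because Beta–binomial updating is additive in the counts, the combined data contributed (α_post−α_prior, β_post−β_prior) successes and failures.
Total across both batches: 33−14=19 germinated seeds, 27−8=19 non-germinating seeds.
Subtract the second batch: 19−14=5 germinated seeds and 19−11=8 non-germinating seeds.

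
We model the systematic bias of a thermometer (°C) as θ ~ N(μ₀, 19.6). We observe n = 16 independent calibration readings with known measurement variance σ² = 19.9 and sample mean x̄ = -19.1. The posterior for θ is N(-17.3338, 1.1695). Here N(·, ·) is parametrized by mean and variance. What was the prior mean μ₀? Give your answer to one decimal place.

With known observation variance, the Normal–Normal posterior has precision τ_n = τ₀ + n/σ² and mean μ_n = (τ₀μ₀ + (n/σ²)x̄)/τ_n.
Here τ₀ = 1/19.6 = 0.051020 and τ_data = 16/19.9 = 0.804020, so τ_n = 0.855040.
Rearranging for μ₀: μ₀ = (μ_n·τ_n − τ_data·x̄)/τ₀ = (-17.3338·0.855040 − 0.804020·-19.1) / 0.051020 = 0.535690/0.051020 ≈ 10.5.

μ₀ = 10.5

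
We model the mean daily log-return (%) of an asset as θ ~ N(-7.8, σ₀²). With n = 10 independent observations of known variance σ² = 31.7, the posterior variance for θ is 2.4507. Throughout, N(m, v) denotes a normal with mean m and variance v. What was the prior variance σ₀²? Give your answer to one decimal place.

For the Normal–Normal model with known σ², precisions add: τ_n = τ₀ + n/σ².
So 1/σ₀² = 1/2.4507 − 10/31.7 = 0.408047 − 0.315457 = 0.092590.
Hence σ₀² = 1/0.092590 ≈ 10.8.

σ₀² = 10.8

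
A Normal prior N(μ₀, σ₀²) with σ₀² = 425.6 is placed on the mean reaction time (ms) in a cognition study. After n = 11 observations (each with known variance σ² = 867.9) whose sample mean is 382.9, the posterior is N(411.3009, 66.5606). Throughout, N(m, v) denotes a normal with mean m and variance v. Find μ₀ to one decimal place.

μ₀ = 564.5

With known observation variance, the Normal–Normal posterior has precision τ_n = τ₀ + n/σ² and mean μ_n = (τ₀μ₀ + (n/σ²)x̄)/τ_n.
Here τ₀ = 1/425.6 = 0.002350 and τ_data = 11/867.9 = 0.012674, so τ_n = 0.015024.
Rearranging for μ₀: μ₀ = (μ_n·τ_n − τ_data·x̄)/τ₀ = (411.3009·0.015024 − 0.012674·382.9) / 0.002350 = 1.326510/0.002350 ≈ 564.5.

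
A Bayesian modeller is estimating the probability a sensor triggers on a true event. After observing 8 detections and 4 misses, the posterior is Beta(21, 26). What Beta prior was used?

A Beta(α, β) prior with s successes and f failures in binomial data gives a Beta(α+s, β+f) posterior.
So α = 21 − 8 = 13 and β = 26 − 4 = 22.

Beta(13, 22)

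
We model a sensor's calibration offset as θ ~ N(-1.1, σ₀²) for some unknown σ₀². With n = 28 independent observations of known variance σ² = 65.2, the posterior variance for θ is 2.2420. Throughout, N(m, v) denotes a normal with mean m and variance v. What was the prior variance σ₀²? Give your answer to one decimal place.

For the Normal–Normal model with known σ², precisions add: τ_n = τ₀ + n/σ².
So 1/σ₀² = 1/2.2420 − 28/65.2 = 0.446030 − 0.429448 = 0.016582.
Hence σ₀² = 1/0.016582 ≈ 60.3.

σ₀² = 60.3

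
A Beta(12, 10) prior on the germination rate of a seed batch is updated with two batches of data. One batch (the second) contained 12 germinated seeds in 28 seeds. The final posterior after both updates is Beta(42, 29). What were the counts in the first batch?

18 germinated seeds and 3 non-germinating seeds

Because Beta–binomial updating is additive in the counts, the combined data contributed (α_post−α_prior, β_post−β_prior) successes and failures.
Total across both batches: 42−12=30 germinated seeds, 29−10=19 non-germinating seeds.
Subtract the second batch: 30−12=18 germinated seeds and 19−16=3 non-germinating seeds.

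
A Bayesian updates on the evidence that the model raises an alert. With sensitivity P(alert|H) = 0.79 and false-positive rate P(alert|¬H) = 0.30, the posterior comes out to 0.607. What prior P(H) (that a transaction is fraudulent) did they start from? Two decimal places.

Bayes' rule in odds form gives O(H|E) = O(H)·[P(E|H)/P(E|¬H)], hence O(H) = O(H|E)/LR.
Posterior odds = 0.607/(1−0.607) = 1.5445. LR = 0.79/0.30 = 2.6333.
Prior odds = 1.5445/2.6333 = 0.5865, so P(H) = 0.5865/(1+0.5865) ≈ 0.37.

P(H) = 0.37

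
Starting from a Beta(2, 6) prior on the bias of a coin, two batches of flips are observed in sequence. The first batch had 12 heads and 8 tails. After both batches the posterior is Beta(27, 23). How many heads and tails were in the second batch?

Sequential conjugate updates are equivalent to a single update on the pooled data, so total successes = posterior α − prior α and total failures = posterior β − prior β.
Total across both batches: 27−2=25 heads, 23−6=17 tails.
Subtract the first batch: 25−12=13 heads and 17−8=9 tails.

13 heads and 9 tails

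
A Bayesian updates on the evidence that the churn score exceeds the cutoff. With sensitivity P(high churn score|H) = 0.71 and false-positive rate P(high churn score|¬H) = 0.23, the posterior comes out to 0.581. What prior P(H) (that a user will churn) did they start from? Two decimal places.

Bayes' rule in odds form gives O(H|E) = O(H)·[P(E|H)/P(E|¬H)], hence O(H) = O(H|E)/LR.
Posterior odds = 0.581/(1−0.581) = 1.3866. LR = 0.71/0.23 = 3.0870.
Prior odds = 1.3866/3.0870 = 0.4492, so P(H) = 0.4492/(1+0.4492) ≈ 0.31.

P(H) = 0.31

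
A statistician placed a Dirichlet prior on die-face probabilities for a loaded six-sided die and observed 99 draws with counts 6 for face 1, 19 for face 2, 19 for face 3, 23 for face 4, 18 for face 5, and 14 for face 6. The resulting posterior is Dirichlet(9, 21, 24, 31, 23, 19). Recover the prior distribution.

Dirichlet(3, 2, 5, 8, 5, 5)

For a Dirichlet(α) prior with multinomial counts c, the posterior is Dirichlet(α + c) componentwise.
Subtract each count from the matching posterior parameter: 9−6=3, 21−19=2, 24−19=5, 31−23=8, 23−18=5, 19−14=5.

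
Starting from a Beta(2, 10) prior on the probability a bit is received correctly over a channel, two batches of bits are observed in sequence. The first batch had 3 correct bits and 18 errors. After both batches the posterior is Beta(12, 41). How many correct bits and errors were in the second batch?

Because Beta–binomial updating is additive in the counts, the combined data contributed (α_post−α_prior, β_post−β_prior) successes and failures.
Total across both batches: 12−2=10 correct bits, 41−10=31 errors.
Subtract the first batch: 10−3=7 correct bits and 31−18=13 errors.

7 correct bits and 13 errors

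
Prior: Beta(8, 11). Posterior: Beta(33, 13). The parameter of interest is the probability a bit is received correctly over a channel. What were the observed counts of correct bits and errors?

Beta is conjugate to the binomial likelihood: posterior = Beta(a+s, b+f).
Match parameters: s=33−8=25, f=13−11=2.

25 correct bits and 2 errors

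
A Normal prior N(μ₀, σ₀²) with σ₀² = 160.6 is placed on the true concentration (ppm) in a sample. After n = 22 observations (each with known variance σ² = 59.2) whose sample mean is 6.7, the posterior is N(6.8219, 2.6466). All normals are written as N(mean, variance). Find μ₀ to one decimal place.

With known observation variance, the Normal–Normal posterior has precision τ_n = τ₀ + n/σ² and mean μ_n = (τ₀μ₀ + (n/σ²)x̄)/τ_n.
Here τ₀ = 1/160.6 = 0.006227 and τ_data = 22/59.2 = 0.371622, so τ_n = 0.377849.
Rearranging for μ₀: μ₀ = (μ_n·τ_n − τ_data·x̄)/τ₀ = (6.8219·0.377849 − 0.371622·6.7) / 0.006227 = 0.087781/0.006227 ≈ 14.1.

μ₀ = 14.1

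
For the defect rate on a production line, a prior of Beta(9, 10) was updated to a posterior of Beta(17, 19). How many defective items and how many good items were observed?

Under Beta–binomial conjugacy the posterior parameters are (α+s, β+f).
Match parameters: s=17−9=8, f=19−10=9.

8 defective items and 9 good items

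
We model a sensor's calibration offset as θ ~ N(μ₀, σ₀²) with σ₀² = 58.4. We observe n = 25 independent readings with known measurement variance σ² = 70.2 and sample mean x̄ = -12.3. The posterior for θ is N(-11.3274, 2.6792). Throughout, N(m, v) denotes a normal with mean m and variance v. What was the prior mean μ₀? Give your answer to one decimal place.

μ₀ = 8.9

With known observation variance, the Normal–Normal posterior has precision τ_n = τ₀ + n/σ² and mean μ_n = (τ₀μ₀ + (n/σ²)x̄)/τ_n.
Here τ₀ = 1/58.4 = 0.017123 and τ_data = 25/70.2 = 0.356125, so τ_n = 0.373248.
Rearranging for μ₀: μ₀ = (μ_n·τ_n − τ_data·x̄)/τ₀ = (-11.3274·0.373248 − 0.356125·-12.3) / 0.017123 = 0.152408/0.017123 ≈ 8.9.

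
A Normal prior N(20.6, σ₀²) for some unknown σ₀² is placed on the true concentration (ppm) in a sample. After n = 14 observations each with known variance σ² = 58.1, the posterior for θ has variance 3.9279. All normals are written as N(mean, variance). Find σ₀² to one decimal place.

σ₀² = 73.4

Posterior precision equals prior precision plus data precision: 1/σ_n² = 1/σ₀² + n/σ².
So 1/σ₀² = 1/3.9279 − 14/58.1 = 0.254589 − 0.240964 = 0.013625.
Hence σ₀² = 1/0.013625 ≈ 73.4.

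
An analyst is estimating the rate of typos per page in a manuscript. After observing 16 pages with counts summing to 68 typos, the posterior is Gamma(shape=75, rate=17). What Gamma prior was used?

Gamma(shape=7, rate=1)

A Gamma(α, β) prior (rate parametrization) on a Poisson rate with n observations summing to S gives posterior Gamma(α+S, β+n).
So α = 75 − 68 = 7 and β = 17 − 16 = 1.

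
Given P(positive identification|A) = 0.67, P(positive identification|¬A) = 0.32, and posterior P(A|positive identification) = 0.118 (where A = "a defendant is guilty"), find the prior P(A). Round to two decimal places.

P(A) = 0.06

In odds form, posterior odds = prior odds × likelihood ratio, so prior odds = posterior odds ÷ LR.
Posterior odds = 0.118/(1−0.118) = 0.1338. LR = 0.67/0.32 = 2.0938.
Prior odds = 0.1338/2.0938 = 0.0639, so P(A) = 0.0639/(1+0.0639) ≈ 0.06.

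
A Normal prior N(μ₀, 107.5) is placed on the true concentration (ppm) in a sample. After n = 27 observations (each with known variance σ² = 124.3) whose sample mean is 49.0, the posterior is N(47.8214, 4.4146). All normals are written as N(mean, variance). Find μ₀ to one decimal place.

The posterior mean is a precision-weighted average: μ_n = (τ₀μ₀ + τ_data·x̄)/(τ₀+τ_data), with τ₀=1/σ₀² and τ_data=n/σ².
Here τ₀ = 1/107.5 = 0.009302 and τ_data = 27/124.3 = 0.217216, so τ_n = 0.226518.
Rearranging for μ₀: μ₀ = (μ_n·τ_n − τ_data·x̄)/τ₀ = (47.8214·0.226518 − 0.217216·49.0) / 0.009302 = 0.188824/0.009302 ≈ 20.3.

μ₀ = 20.3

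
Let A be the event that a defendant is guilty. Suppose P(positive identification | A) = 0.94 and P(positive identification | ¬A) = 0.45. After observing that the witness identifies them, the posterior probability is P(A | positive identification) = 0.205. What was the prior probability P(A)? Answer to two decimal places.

P(A) = 0.11

In odds form, posterior odds = prior odds × likelihood ratio, so prior odds = posterior odds ÷ LR.
Posterior odds = 0.205/(1−0.205) = 0.2579. LR = 0.94/0.45 = 2.0889.
Prior odds = 0.2579/2.0889 = 0.1235, so P(A) = 0.1235/(1+0.1235) ≈ 0.11.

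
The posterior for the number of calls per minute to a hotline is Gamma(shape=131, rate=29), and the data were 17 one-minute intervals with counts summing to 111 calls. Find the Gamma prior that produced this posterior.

A Gamma(α, β) prior (rate parametrization) on a Poisson rate with n observations summing to S gives posterior Gamma(α+S, β+n).
So α = 131 − 111 = 20 and β = 29 − 17 = 12.

Gamma(shape=20, rate=12)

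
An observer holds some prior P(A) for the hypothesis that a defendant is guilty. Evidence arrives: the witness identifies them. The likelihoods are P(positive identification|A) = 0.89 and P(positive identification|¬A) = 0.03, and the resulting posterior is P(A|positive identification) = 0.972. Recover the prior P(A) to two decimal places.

In odds form, posterior odds = prior odds × likelihood ratio, so prior odds = posterior odds ÷ LR.
Posterior odds = 0.972/(1−0.972) = 34.7143. LR = 0.89/0.03 = 29.6667.
Prior odds = 34.7143/29.6667 = 1.1701, so P(A) = 1.1701/(1+1.1701) ≈ 0.54.

P(A) = 0.54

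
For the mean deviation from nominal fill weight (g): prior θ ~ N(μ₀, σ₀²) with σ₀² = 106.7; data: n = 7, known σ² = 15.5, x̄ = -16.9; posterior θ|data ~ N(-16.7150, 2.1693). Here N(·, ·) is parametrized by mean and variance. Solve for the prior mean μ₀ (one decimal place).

μ₀ = -7.8

The posterior mean is a precision-weighted average: μ_n = (τ₀μ₀ + τ_data·x̄)/(τ₀+τ_data), with τ₀=1/σ₀² and τ_data=n/σ².
Here τ₀ = 1/106.7 = 0.009372 and τ_data = 7/15.5 = 0.451613, so τ_n = 0.460985.
Rearranging for μ₀: μ₀ = (μ_n·τ_n − τ_data·x̄)/τ₀ = (-16.7150·0.460985 − 0.451613·-16.9) / 0.009372 = -0.073105/0.009372 ≈ -7.8.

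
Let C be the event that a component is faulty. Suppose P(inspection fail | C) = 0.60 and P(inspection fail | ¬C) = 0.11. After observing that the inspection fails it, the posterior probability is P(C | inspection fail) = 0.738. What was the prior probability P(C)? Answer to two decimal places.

In odds form, posterior odds = prior odds × likelihood ratio, so prior odds = posterior odds ÷ LR.
Posterior odds = 0.738/(1−0.738) = 2.8168. LR = 0.60/0.11 = 5.4545.
Prior odds = 2.8168/5.4545 = 0.5164, so P(C) = 0.5164/(1+0.5164) ≈ 0.34.

P(C) = 0.34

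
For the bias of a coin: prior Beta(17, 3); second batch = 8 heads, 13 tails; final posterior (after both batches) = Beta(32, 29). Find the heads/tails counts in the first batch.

Because Beta–binomial updating is additive in the counts, the combined data contributed (α_post−α_prior, β_post−β_prior) successes and failures.
Total across both batches: 32−17=15 heads, 29−3=26 tails.
Subtract the second batch: 15−8=7 heads and 26−13=13 tails.

7 heads and 13 tails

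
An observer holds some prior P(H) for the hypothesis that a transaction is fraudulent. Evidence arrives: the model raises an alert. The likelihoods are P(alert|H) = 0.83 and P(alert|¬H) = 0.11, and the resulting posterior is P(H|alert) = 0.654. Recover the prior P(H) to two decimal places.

Bayes' rule in odds form gives O(H|E) = O(H)·[P(E|H)/P(E|¬H)], hence O(H) = O(H|E)/LR.
Posterior odds = 0.654/(1−0.654) = 1.8902. LR = 0.83/0.11 = 7.5455.
Prior odds = 1.8902/7.5455 = 0.2505, so P(H) = 0.2505/(1+0.2505) ≈ 0.20.

P(H) = 0.20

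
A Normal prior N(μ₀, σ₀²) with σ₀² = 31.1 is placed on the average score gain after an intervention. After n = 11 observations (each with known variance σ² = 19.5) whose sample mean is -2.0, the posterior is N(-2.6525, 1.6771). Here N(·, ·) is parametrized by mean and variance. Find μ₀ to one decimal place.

μ₀ = -14.1

The posterior mean is a precision-weighted average: μ_n = (τ₀μ₀ + τ_data·x̄)/(τ₀+τ_data), with τ₀=1/σ₀² and τ_data=n/σ².
Here τ₀ = 1/31.1 = 0.032154 and τ_data = 11/19.5 = 0.564103, so τ_n = 0.596257.
Rearranging for μ₀: μ₀ = (μ_n·τ_n − τ_data·x̄)/τ₀ = (-2.6525·0.596257 − 0.564103·-2.0) / 0.032154 = -0.453366/0.032154 ≈ -14.1.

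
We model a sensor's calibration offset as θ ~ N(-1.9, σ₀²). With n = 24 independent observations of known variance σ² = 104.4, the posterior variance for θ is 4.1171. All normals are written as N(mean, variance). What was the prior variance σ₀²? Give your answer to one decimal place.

σ₀² = 76.9

For the Normal–Normal model with known σ², precisions add: τ_n = τ₀ + n/σ².
So 1/σ₀² = 1/4.1171 − 24/104.4 = 0.242889 − 0.229885 = 0.013004.
Hence σ₀² = 1/0.013004 ≈ 76.9.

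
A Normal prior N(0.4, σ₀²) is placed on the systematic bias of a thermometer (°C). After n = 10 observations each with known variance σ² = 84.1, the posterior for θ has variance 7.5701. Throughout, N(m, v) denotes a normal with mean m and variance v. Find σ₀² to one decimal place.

σ₀² = 75.8

Posterior precision equals prior precision plus data precision: 1/σ_n² = 1/σ₀² + n/σ².
So 1/σ₀² = 1/7.5701 − 10/84.1 = 0.132099 − 0.118906 = 0.013193.
Hence σ₀² = 1/0.013193 ≈ 75.8.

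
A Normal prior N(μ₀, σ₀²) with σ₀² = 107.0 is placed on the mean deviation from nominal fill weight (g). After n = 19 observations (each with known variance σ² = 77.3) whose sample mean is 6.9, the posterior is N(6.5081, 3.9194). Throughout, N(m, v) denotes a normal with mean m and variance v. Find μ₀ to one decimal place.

The posterior mean is a precision-weighted average: μ_n = (τ₀μ₀ + τ_data·x̄)/(τ₀+τ_data), with τ₀=1/σ₀² and τ_data=n/σ².
Here τ₀ = 1/107.0 = 0.009346 and τ_data = 19/77.3 = 0.245796, so τ_n = 0.255142.
Rearranging for μ₀: μ₀ = (μ_n·τ_n − τ_data·x̄)/τ₀ = (6.5081·0.255142 − 0.245796·6.9) / 0.009346 = -0.035503/0.009346 ≈ -3.8.

μ₀ = -3.8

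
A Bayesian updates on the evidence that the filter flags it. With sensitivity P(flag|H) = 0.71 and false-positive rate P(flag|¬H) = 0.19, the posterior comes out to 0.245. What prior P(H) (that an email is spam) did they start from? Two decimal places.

P(H) = 0.08

Bayes' rule in odds form gives O(H|E) = O(H)·[P(E|H)/P(E|¬H)], hence O(H) = O(H|E)/LR.
Posterior odds = 0.245/(1−0.245) = 0.3245. LR = 0.71/0.19 = 3.7368.
Prior odds = 0.3245/3.7368 = 0.0868, so P(H) = 0.0868/(1+0.0868) ≈ 0.08.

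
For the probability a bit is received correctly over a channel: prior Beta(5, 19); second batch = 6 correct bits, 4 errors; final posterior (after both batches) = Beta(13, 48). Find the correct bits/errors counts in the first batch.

2 correct bits and 25 errors

Sequential conjugate updates are equivalent to a single update on the pooled data, so total successes = posterior α − prior α and total failures = posterior β − prior β.
Total across both batches: 13−5=8 correct bits, 48−19=29 errors.
Subtract the second batch: 8−6=2 correct bits and 29−4=25 errors.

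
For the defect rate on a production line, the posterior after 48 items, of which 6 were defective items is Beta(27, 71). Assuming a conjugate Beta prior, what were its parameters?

Beta(21, 29)

Under Beta–binomial conjugacy the posterior parameters are (a+s, b+f).
Subtract the data counts: 27−6=21, 71−42=29.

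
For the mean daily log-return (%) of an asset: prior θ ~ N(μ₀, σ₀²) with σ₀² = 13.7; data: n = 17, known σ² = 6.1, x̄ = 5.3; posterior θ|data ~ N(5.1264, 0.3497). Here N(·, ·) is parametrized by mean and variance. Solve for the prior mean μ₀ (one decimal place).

μ₀ = -1.5

With known observation variance, the Normal–Normal posterior has precision τ_n = τ₀ + n/σ² and mean μ_n = (τ₀μ₀ + (n/σ²)x̄)/τ_n.
Here τ₀ = 1/13.7 = 0.072993 and τ_data = 17/6.1 = 2.786885, so τ_n = 2.859878.
Rearranging for μ₀: μ₀ = (μ_n·τ_n − τ_data·x̄)/τ₀ = (5.1264·2.859878 − 2.786885·5.3) / 0.072993 = -0.109612/0.072993 ≈ -1.5.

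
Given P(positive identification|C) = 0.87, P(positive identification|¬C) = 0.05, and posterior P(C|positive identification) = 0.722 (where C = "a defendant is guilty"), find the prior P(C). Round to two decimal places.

P(C) = 0.13

Bayes' rule in odds form gives O(C|E) = O(C)·[P(E|C)/P(E|¬C)], hence O(C) = O(C|E)/LR.
Posterior odds = 0.722/(1−0.722) = 2.5971. LR = 0.87/0.05 = 17.4000.
Prior odds = 2.5971/17.4000 = 0.1493, so P(C) = 0.1493/(1+0.1493) ≈ 0.13.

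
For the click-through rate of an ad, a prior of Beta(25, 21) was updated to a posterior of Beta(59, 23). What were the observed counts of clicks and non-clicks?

A Beta(α, β) prior with s successes and f failures in binomial data gives a Beta(α+s, β+f) posterior.
Match parameters: s=59−25=34, f=23−21=2.

34 clicks and 2 non-clicks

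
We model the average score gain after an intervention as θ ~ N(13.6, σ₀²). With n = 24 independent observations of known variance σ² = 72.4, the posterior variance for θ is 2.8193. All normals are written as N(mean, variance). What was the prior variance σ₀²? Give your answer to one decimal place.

For the Normal–Normal model with known σ², precisions add: τ_n = τ₀ + n/σ².
So 1/σ₀² = 1/2.8193 − 24/72.4 = 0.354698 − 0.331492 = 0.023206.
Hence σ₀² = 1/0.023206 ≈ 43.1.

σ₀² = 43.1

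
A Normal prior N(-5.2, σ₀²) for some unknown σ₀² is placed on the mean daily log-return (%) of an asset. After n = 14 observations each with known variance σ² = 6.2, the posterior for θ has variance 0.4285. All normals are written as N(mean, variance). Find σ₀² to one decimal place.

For the Normal–Normal model with known σ², precisions add: τ_n = τ₀ + n/σ².
So 1/σ₀² = 1/0.4285 − 14/6.2 = 2.333722 − 2.258065 = 0.075657.
Hence σ₀² = 1/0.075657 ≈ 13.2.

σ₀² = 13.2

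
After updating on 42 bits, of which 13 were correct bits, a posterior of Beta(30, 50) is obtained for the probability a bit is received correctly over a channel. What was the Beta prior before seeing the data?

Beta(17, 21)

A Beta(a, b) prior with s successes and f failures in binomial data gives a Beta(a+s, b+f) posterior.
So a = 30 − 13 = 17 and b = 50 − 29 = 21.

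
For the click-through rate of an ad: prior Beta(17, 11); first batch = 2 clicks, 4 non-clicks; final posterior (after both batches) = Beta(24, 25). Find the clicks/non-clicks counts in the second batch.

5 clicks and 10 non-clicks

Because Beta–binomial updating is additive in the counts, the combined data contributed (α_post−α_prior, β_post−β_prior) successes and failures.
Total across both batches: 24−17=7 clicks, 25−11=14 non-clicks.
Subtract the first batch: 7−2=5 clicks and 14−4=10 non-clicks.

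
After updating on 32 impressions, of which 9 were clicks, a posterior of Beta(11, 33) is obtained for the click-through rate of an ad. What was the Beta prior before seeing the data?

A Beta(α, β) prior with s successes and f failures in binomial data gives a Beta(α+s, β+f) posterior.
So α = 11 − 9 = 2 and β = 33 − 23 = 10.

Beta(2, 10)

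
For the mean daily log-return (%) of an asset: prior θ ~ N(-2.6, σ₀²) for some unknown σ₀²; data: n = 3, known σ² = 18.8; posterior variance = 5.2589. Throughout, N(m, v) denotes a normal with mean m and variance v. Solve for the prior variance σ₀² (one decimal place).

Posterior precision equals prior precision plus data precision: 1/σ_n² = 1/σ₀² + n/σ².
So 1/σ₀² = 1/5.2589 − 3/18.8 = 0.190154 − 0.159574 = 0.030580.
Hence σ₀² = 1/0.030580 ≈ 32.7.

σ₀² = 32.7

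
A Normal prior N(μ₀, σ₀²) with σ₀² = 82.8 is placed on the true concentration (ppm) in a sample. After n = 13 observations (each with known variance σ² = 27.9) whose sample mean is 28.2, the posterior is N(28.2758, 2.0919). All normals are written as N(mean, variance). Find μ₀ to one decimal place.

μ₀ = 31.2

With known observation variance, the Normal–Normal posterior has precision τ_n = τ₀ + n/σ² and mean μ_n = (τ₀μ₀ + (n/σ²)x̄)/τ_n.
Here τ₀ = 1/82.8 = 0.012077 and τ_data = 13/27.9 = 0.465950, so τ_n = 0.478027.
Rearranging for μ₀: μ₀ = (μ_n·τ_n − τ_data·x̄)/τ₀ = (28.2758·0.478027 − 0.465950·28.2) / 0.012077 = 0.376806/0.012077 ≈ 31.2.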